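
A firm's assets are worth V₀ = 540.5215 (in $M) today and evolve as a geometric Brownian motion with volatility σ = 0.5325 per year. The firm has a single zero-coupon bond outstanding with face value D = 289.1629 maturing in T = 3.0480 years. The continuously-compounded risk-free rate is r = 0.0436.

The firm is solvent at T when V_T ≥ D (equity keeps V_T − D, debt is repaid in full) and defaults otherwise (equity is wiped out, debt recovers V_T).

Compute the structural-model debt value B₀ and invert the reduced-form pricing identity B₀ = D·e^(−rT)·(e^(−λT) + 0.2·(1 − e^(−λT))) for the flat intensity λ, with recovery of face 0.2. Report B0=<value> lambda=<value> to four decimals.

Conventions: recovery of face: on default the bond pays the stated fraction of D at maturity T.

B0=215.4634 lambda=0.0676

Equity is a call on the firm's assets struck at D = 289.1629:
d₁ = [ln(V₀/D) + (r + σ²/2)T] / (σ√T)
   = [ln(540.5215/289.1629) + (0.0436 + 0.5·0.5325²)·3.0480] / (0.5325·√3.0480)
   = [0.625544 + 0.565033] / 0.929666 = 1.280650
d₂ = d₁ − σ√T = 1.280650 − 0.929666 = 0.350983
N(d₁) = 0.899842,  N(d₂) = 0.637200,  e^(−rT) = 0.875559
E₀ = V₀·N(d₁) − D·e^(−rT)·N(d₂)
   = 540.5215·0.899842 − 289.1629·0.875559·0.637200 = 325.058088
B₀ = V₀ − E₀ = 540.5215 − 325.058088 = 215.463412
e^(−λT) = (B₀·e^(rT)/D − 0.2)/(1 − 0.2) = (215.4634·1.142128/289.1629 − 0.2)/0.8 = 0.81378916
λ = −ln(0.81378916)/3.0480 = 0.067603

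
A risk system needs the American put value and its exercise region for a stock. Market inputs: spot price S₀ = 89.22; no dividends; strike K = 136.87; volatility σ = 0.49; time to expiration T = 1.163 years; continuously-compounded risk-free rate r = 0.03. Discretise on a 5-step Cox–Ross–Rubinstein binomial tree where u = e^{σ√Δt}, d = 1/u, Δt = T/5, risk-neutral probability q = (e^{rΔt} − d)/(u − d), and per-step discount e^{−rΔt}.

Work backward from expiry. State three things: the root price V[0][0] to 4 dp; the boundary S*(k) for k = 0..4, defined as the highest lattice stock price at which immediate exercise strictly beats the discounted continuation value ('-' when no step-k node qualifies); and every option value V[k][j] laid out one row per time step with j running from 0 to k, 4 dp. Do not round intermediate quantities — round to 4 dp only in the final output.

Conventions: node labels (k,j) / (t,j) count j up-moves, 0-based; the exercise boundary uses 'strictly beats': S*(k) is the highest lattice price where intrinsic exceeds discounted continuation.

params: Δt=0.23260 u=1.26658 d=0.78953 q=0.45587 e^(-rΔt)=0.99305
t_5 payoffs: 109.4985 92.9599 66.4283 23.8657 0.0000 0.0000
t_4: node(4,0) S=34.6682 payoff=102.2018 vs cont=101.2500 → 102.2018 [stop]  node(4,1) S=55.6157 payoff=81.2543 vs cont=80.3026 → 81.2543 [stop]  node(4,2) S=89.2200 payoff=47.6500 vs cont=46.6982 → 47.6500 [stop]  node(4,3) S=143.1289 payoff=0.0000 vs cont=12.8957 → 12.8957 [wait]  node(4,4) S=229.6109 payoff=0.0000 vs cont=0.0000 → 0.0000 [wait]  ⇒ S*(4)=89.2200
t_3: node(3,0) S=43.9101 payoff=92.9599 vs cont=92.0081 → 92.9599 [stop]  node(3,1) S=70.4417 payoff=66.4283 vs cont=65.4766 → 66.4283 [stop]  node(3,2) S=113.0043 payoff=23.8657 vs cont=31.5853 → 31.5853 [wait]  node(3,3) S=181.2842 payoff=0.0000 vs cont=6.9681 → 6.9681 [wait]  ⇒ S*(3)=70.4417
t_2: node(2,0) S=55.6157 payoff=81.2543 vs cont=80.3026 → 81.2543 [stop]  node(2,1) S=89.2200 payoff=47.6500 vs cont=50.1929 → 50.1929 [wait]  node(2,2) S=143.1289 payoff=0.0000 vs cont=20.2214 → 20.2214 [wait]  ⇒ S*(2)=55.6157
t_1: node(1,0) S=70.4417 payoff=66.4283 vs cont=66.6278 → 66.6278 [wait]  node(1,1) S=113.0043 payoff=23.8657 vs cont=36.2757 → 36.2757 [wait]  ⇒ S*(1)=-
t_0: node(0,0) S=89.2200 payoff=47.6500 vs cont=52.4240 → 52.4240 [wait]  ⇒ S*(0)=-

price = 52.4240
boundary = - - 55.6157 70.4417 89.2200
tree:
52.4240
66.6278 36.2757
81.2543 50.1929 20.2214
92.9599 66.4283 31.5853 6.9681
102.2018 81.2543 47.6500 12.8957 0.0000
109.4985 92.9599 66.4283 23.8657 0.0000 0.0000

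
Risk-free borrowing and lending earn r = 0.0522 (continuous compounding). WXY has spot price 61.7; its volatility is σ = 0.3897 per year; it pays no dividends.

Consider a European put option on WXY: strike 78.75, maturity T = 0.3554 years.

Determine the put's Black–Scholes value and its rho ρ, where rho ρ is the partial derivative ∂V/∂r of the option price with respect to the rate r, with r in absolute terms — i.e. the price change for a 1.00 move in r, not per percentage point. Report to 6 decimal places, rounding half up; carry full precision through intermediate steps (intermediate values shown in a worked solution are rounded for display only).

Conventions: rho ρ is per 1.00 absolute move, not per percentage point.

price = 17.010380
ρ = -23.665028

σ√T = 0.3897·√0.3554 = 0.232321
d₁ = (ln(S/K) + (r+σ²/2)T) / (σ√T) = (ln(61.7/78.75) + (0.0522+0.3897²/2)·0.3554) / 0.232321 = (-0.243994 + 0.045538) / 0.232321 = -0.854230
d₂ = d₁ − σ√T = -0.854230 − 0.232321 = -1.086551
e^{−rT} = 0.981619
N(−d₁) = 0.803511,  N(−d₂) = 0.861382
Put price V = K·e^{−rT}·N(−d₂) − S·N(−d₁) = 66.587022 − 49.576642 = 17.010380
ρ = −K·T·e^{−rT}·N(−d₂) = -23.665028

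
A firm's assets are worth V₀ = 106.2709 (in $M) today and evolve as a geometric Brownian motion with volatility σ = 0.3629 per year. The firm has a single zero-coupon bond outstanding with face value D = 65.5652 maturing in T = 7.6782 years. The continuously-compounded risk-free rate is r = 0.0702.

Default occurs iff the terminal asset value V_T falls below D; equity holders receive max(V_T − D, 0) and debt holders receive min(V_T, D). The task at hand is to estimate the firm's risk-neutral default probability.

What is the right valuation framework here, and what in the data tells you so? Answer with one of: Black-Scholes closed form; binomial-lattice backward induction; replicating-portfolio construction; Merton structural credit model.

Key observation: a levered firm with one bullet debt due at 7.6782 years is the canonical structural-credit setup: equity is a call on the firm's assets struck at the face value.

framework: Merton structural credit model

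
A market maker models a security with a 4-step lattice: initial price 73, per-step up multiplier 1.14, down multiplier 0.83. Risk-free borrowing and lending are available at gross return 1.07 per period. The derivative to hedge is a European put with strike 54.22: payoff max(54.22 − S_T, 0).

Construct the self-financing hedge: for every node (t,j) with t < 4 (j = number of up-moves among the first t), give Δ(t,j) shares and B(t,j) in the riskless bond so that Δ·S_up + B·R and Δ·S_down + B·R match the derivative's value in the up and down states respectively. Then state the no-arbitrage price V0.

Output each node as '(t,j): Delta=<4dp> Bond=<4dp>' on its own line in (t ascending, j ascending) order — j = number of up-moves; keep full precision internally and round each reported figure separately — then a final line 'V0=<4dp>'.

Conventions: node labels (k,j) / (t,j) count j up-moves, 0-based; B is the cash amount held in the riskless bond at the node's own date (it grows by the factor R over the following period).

Arbitrage-free pricing uses the up-move probability p* = (R−d)/(u−d) = 0.7742, discounting each step at R = 1.07.
Expiry values: V(4,0)=19.5754, V(4,1)=6.6359, V(4,2)=0.0000, V(4,3)=0.0000, V(4,4)=0.0000
(3,0): S=41.7405. Δ = (V_up−V_dn)/(S_up−S_dn) = (6.6359−19.5754)/(47.5841−34.6446) = -1.0000. V = [p*·6.6359 + (1−p*)·19.5754]/1.07 = 8.9324. B = V − Δ·S = 50.6729.
(3,1): S=57.3303. Δ = (V_up−V_dn)/(S_up−S_dn) = (0.0000−6.6359)/(65.3565−47.5841) = -0.3734. V = [p*·0.0000 + (1−p*)·6.6359]/1.07 = 1.4004. B = V − Δ·S = 22.8065.
(3,2): S=78.7428. Δ = (V_up−V_dn)/(S_up−S_dn) = (0.0000−0.0000)/(89.7668−65.3565) = 0.0000. V = [p*·0.0000 + (1−p*)·0.0000]/1.07 = 0.0000. B = V − Δ·S = 0.0000.
(3,3): S=108.1527. Δ = (V_up−V_dn)/(S_up−S_dn) = (0.0000−0.0000)/(123.2941−89.7668) = 0.0000. V = [p*·0.0000 + (1−p*)·0.0000]/1.07 = 0.0000. B = V − Δ·S = 0.0000.
(2,0): S=50.2897. Δ = (V_up−V_dn)/(S_up−S_dn) = (1.4004−8.9324)/(57.3303−41.7405) = -0.4831. V = [p*·1.4004 + (1−p*)·8.9324]/1.07 = 2.8983. B = V − Δ·S = 27.1952.
(2,1): S=69.0726. Δ = (V_up−V_dn)/(S_up−S_dn) = (0.0000−1.4004)/(78.7428−57.3303) = -0.0654. V = [p*·0.0000 + (1−p*)·1.4004]/1.07 = 0.2955. B = V − Δ·S = 4.8129.
(2,2): S=94.8708. Δ = (V_up−V_dn)/(S_up−S_dn) = (0.0000−0.0000)/(108.1527−78.7428) = 0.0000. V = [p*·0.0000 + (1−p*)·0.0000]/1.07 = 0.0000. B = V − Δ·S = 0.0000.
(1,0): S=60.5900. Δ = (V_up−V_dn)/(S_up−S_dn) = (0.2955−2.8983)/(69.0726−50.2897) = -0.1386. V = [p*·0.2955 + (1−p*)·2.8983]/1.07 = 0.8255. B = V − Δ·S = 9.2215.
(1,1): S=83.2200. Δ = (V_up−V_dn)/(S_up−S_dn) = (0.0000−0.2955)/(94.8708−69.0726) = -0.0115. V = [p*·0.0000 + (1−p*)·0.2955]/1.07 = 0.0624. B = V − Δ·S = 1.0157.
(0,0): S=73.0000. Δ = (V_up−V_dn)/(S_up−S_dn) = (0.0624−0.8255)/(83.2200−60.5900) = -0.0337. V = [p*·0.0624 + (1−p*)·0.8255]/1.07 = 0.2193. B = V − Δ·S = 2.6810.
Check: Δ(0,0)·S0 + B(0,0) = 0.2193 = V0.

(0,0): Delta=-0.0337 Bond=2.6810
(1,0): Delta=-0.1386 Bond=9.2215
(1,1): Delta=-0.0115 Bond=1.0157
(2,0): Delta=-0.4831 Bond=27.1952
(2,1): Delta=-0.0654 Bond=4.8129
(2,2): Delta=0.0000 Bond=0.0000
(3,0): Delta=-1.0000 Bond=50.6729
(3,1): Delta=-0.3734 Bond=22.8065
(3,2): Delta=0.0000 Bond=0.0000
(3,3): Delta=0.0000 Bond=0.0000
V0=0.2193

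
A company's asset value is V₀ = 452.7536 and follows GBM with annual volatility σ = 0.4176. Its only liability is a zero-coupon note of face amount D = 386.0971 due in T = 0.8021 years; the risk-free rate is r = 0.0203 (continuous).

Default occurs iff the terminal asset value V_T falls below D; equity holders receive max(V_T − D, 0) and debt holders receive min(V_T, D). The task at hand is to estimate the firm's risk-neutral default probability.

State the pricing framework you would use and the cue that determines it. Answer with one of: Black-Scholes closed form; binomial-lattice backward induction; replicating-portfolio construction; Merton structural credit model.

Key observation: assets follow a GBM and default happens iff V_T < 386.0971; valuing claims on that split (equity as a call, risky debt as the residual) is the structural model's definition.

framework: Merton structural credit model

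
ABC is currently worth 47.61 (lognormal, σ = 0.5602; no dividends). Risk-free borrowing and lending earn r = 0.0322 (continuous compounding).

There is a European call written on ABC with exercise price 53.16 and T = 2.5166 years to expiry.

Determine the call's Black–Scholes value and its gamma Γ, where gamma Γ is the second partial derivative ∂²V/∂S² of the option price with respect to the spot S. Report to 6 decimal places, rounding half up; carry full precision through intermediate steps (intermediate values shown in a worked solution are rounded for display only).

price = 15.884730
Γ = 0.008664

σ√T = 0.5602·√2.5166 = 0.888690
d₁ = (ln(S/K) + (r+σ²/2)T) / (σ√T) = (ln(47.61/53.16) + (0.0322+0.5602²/2)·2.5166) / 0.888690 = (-0.110263 + 0.475919) / 0.888690 = 0.411455
d₂ = d₁ − σ√T = 0.411455 − 0.888690 = -0.477235
e^{−rT} = 0.922162
N(d₁) = 0.659631,  N(d₂) = 0.316597
Call price V = S·N(d₁) − K·e^{−rT}·N(d₂) = 31.405010 − 15.520281 = 15.884730
φ(d₁) = (1/√(2π))·e^{−d₁²/2} = 0.366563
Γ = φ(d₁) / (S·σ·√T) = 0.008664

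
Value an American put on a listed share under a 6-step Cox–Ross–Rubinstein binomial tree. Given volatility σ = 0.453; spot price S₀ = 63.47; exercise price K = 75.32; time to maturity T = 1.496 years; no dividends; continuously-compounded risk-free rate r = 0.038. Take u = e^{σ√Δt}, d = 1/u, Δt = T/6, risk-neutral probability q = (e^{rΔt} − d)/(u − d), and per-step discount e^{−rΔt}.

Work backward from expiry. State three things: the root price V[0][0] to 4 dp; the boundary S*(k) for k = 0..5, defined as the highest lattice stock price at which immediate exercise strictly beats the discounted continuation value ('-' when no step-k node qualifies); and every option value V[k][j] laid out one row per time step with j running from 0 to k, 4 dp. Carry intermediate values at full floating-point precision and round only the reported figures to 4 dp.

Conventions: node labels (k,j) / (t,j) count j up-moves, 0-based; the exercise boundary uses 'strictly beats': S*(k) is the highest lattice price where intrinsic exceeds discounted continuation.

Δt=0.24933  u=1.25382  d=0.79756  q=0.46455  discount=0.99057
step 6 (expiry): payoffs max(K−S,0) = 58.9838 49.6384 34.9466 11.8500 0.0000 0.0000 0.0000
step 5: (k=5,j=0): S=20.4827, K−S=54.8373, hold=54.1271 ⇒ V=54.8373 exercise | (k=5,j=1): S=32.2002, K−S=43.1198, hold=42.4095 ⇒ V=43.1198 exercise | (k=5,j=2): S=50.6212, K−S=24.6988, hold=23.9886 ⇒ V=24.6988 exercise | (k=5,j=3): S=79.5802, K−S=0.0000, hold=6.2852 ⇒ V=6.2852 continue | (k=5,j=4): S=125.1059, K−S=0.0000, hold=0.0000 ⇒ V=0.0000 continue | (k=5,j=5): S=196.6757, K−S=0.0000, hold=0.0000 ⇒ V=0.0000 continue  boundary S*=50.6212
step 4: (k=4,j=0): S=25.6816, K−S=49.6384, hold=48.9281 ⇒ V=49.6384 exercise | (k=4,j=1): S=40.3734, K−S=34.9466, hold=34.2363 ⇒ V=34.9466 exercise | (k=4,j=2): S=63.4700, K−S=11.8500, hold=15.9924 ⇒ V=15.9924 continue | (k=4,j=3): S=99.7795, K−S=0.0000, hold=3.3336 ⇒ V=3.3336 continue | (k=4,j=4): S=156.8608, K−S=0.0000, hold=0.0000 ⇒ V=0.0000 continue  boundary S*=40.3734
step 3: (k=3,j=0): S=32.2002, K−S=43.1198, hold=42.4095 ⇒ V=43.1198 exercise | (k=3,j=1): S=50.6212, K−S=24.6988, hold=25.8948 ⇒ V=25.8948 continue | (k=3,j=2): S=79.5802, K−S=0.0000, hold=10.0164 ⇒ V=10.0164 continue | (k=3,j=3): S=125.1059, K−S=0.0000, hold=1.7681 ⇒ V=1.7681 continue  boundary S*=32.2002
step 2: (k=2,j=0): S=40.3734, K−S=34.9466, hold=34.7867 ⇒ V=34.9466 exercise | (k=2,j=1): S=63.4700, K−S=11.8500, hold=18.3438 ⇒ V=18.3438 continue | (k=2,j=2): S=99.7795, K−S=0.0000, hold=6.1263 ⇒ V=6.1263 continue  boundary S*=40.3734
step 1: (k=1,j=0): S=50.6212, K−S=24.6988, hold=26.9769 ⇒ V=26.9769 continue | (k=1,j=1): S=79.5802, K−S=0.0000, hold=12.5486 ⇒ V=12.5486 continue  boundary S*=-
step 0: (k=0,j=0): S=63.4700, K−S=11.8500, hold=20.0830 ⇒ V=20.0830 continue  boundary S*=-

price = 20.0830
boundary = - - 40.3734 32.2002 40.3734 50.6212
tree:
20.0830
26.9769 12.5486
34.9466 18.3438 6.1263
43.1198 25.8948 10.0164 1.7681
49.6384 34.9466 15.9924 3.3336 0.0000
54.8373 43.1198 24.6988 6.2852 0.0000 0.0000
58.9838 49.6384 34.9466 11.8500 0.0000 0.0000 0.0000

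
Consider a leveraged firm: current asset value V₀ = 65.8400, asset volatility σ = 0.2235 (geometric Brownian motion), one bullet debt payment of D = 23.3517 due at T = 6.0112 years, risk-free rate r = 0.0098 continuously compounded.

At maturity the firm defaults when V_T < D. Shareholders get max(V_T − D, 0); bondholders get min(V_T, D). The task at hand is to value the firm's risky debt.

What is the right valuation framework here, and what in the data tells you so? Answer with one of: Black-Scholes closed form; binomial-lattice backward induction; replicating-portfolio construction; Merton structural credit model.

Key observation: the data describe a firm's assets (V₀ = 65.8400, GBM) and a single zero-coupon debt of face 23.3517, so credit quantities follow from equity-as-call in the structural model.

framework: Merton structural credit model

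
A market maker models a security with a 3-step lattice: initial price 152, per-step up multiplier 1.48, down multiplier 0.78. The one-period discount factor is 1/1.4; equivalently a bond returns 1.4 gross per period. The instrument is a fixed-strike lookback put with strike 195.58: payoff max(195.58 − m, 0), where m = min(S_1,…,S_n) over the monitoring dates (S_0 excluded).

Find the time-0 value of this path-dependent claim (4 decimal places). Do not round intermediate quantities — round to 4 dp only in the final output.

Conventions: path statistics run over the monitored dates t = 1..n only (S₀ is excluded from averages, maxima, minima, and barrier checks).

Risk-neutral up-probability p* = (R−d)/(u−d) = (1.4−0.78)/(1.48−0.78) = 0.8857; the claim prices as the p*-weighted sum of path payoffs discounted by R^3.
Enumerate all 2^3 = 8 price paths (U = up ×1.48, D = down ×0.78); each path with k up-moves has probability p*^k·(1−p*)^(3−k).
DDD: m=72.1319, payoff=123.4481, prob=0.001493
UDD: m=136.8657, payoff=58.7143, prob=0.011569
DUD: m=118.5600, payoff=77.0200, prob=0.011569
UUD: m=224.9600, payoff=0.0000, prob=0.089656
DDU: m=92.4768, payoff=103.1032, prob=0.011569
UDU: m=175.4688, payoff=20.1112, prob=0.089656
DUU: m=118.5600, payoff=77.0200, prob=0.089656
UUU: m=224.9600, payoff=0.0000, prob=0.694834
Price = Σ prob·payoff / R^3 = 11.655660 / 2.744000 = 4.2477

price = 4.2477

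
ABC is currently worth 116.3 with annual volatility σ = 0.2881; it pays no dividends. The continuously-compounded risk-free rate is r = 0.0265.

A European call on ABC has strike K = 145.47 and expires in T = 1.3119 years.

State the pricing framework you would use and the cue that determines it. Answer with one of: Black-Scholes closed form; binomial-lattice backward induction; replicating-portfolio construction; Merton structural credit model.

framework: Black-Scholes closed form

Key observation: the strike-145.47 call on ABC is European-exercise on a continuously-modelled lognormal underlying, so its value is a single closed-form evaluation.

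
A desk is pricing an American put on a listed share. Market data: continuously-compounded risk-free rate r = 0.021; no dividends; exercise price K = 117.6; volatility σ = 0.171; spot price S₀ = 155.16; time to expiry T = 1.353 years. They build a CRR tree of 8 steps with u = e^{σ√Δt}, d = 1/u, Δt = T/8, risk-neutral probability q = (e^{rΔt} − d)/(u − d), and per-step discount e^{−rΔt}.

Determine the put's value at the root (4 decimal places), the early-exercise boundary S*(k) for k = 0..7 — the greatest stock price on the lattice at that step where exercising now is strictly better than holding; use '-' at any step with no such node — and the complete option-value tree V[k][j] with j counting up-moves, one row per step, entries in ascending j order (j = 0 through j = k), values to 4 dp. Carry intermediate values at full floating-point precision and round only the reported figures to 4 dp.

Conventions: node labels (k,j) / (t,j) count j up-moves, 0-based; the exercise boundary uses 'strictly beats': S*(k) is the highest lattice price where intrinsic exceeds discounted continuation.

price = 0.6140
boundary = - - - - - - 101.7497 109.1627
tree:
0.6140
1.1093 0.1381
1.9783 0.2745 0.0067
3.4705 0.5453 0.0138 0.0000
5.9580 1.0827 0.0280 0.0000 0.0000
9.9301 2.1483 0.0572 0.0000 0.0000 0.0000
15.8503 4.2591 0.1165 0.0000 0.0000 0.0000 0.0000
22.7598 8.4373 0.2375 0.0000 0.0000 0.0000 0.0000 0.0000
29.2002 15.8503 0.4842 0.0000 0.0000 0.0000 0.0000 0.0000 0.0000

params: Δt=0.16912 u=1.07286 d=0.93209 q=0.50770 e^(-rΔt)=0.99645
t_8 payoffs: 29.2002 15.8503 0.4842 0.0000 0.0000 0.0000 0.0000 0.0000 0.0000
t_7: node(7,0) S=94.8402 payoff=22.7598 vs cont=22.3429 → 22.7598 [stop]  node(7,1) S=109.1627 payoff=8.4373 vs cont=8.0203 → 8.4373 [stop]  node(7,2) S=125.6483 payoff=0.0000 vs cont=0.2375 → 0.2375 [wait]  node(7,3) S=144.6234 payoff=0.0000 vs cont=0.0000 → 0.0000 [wait]  node(7,4) S=166.4642 payoff=0.0000 vs cont=0.0000 → 0.0000 [wait]  node(7,5) S=191.6033 payoff=0.0000 vs cont=0.0000 → 0.0000 [wait]  node(7,6) S=220.5389 payoff=0.0000 vs cont=0.0000 → 0.0000 [wait]  node(7,7) S=253.8442 payoff=0.0000 vs cont=0.0000 → 0.0000 [wait]  ⇒ S*(7)=109.1627
t_6: node(6,0) S=101.7497 payoff=15.8503 vs cont=15.4333 → 15.8503 [stop]  node(6,1) S=117.1158 payoff=0.4842 vs cont=4.2591 → 4.2591 [wait]  node(6,2) S=134.8024 payoff=0.0000 vs cont=0.1165 → 0.1165 [wait]  node(6,3) S=155.1600 payoff=0.0000 vs cont=0.0000 → 0.0000 [wait]  node(6,4) S=178.5920 payoff=0.0000 vs cont=0.0000 → 0.0000 [wait]  node(6,5) S=205.5626 payoff=0.0000 vs cont=0.0000 → 0.0000 [wait]  node(6,6) S=236.6063 payoff=0.0000 vs cont=0.0000 → 0.0000 [wait]  ⇒ S*(6)=101.7497
t_5: node(5,0) S=109.1627 payoff=8.4373 vs cont=9.9301 → 9.9301 [wait]  node(5,1) S=125.6483 payoff=0.0000 vs cont=2.1483 → 2.1483 [wait]  node(5,2) S=144.6234 payoff=0.0000 vs cont=0.0572 → 0.0572 [wait]  node(5,3) S=166.4642 payoff=0.0000 vs cont=0.0000 → 0.0000 [wait]  node(5,4) S=191.6033 payoff=0.0000 vs cont=0.0000 → 0.0000 [wait]  node(5,5) S=220.5389 payoff=0.0000 vs cont=0.0000 → 0.0000 [wait]  ⇒ S*(5)=-
t_4: node(4,0) S=117.1158 payoff=0.4842 vs cont=5.9580 → 5.9580 [wait]  node(4,1) S=134.8024 payoff=0.0000 vs cont=1.0827 → 1.0827 [wait]  node(4,2) S=155.1600 payoff=0.0000 vs cont=0.0280 → 0.0280 [wait]  node(4,3) S=178.5920 payoff=0.0000 vs cont=0.0000 → 0.0000 [wait]  node(4,4) S=205.5626 payoff=0.0000 vs cont=0.0000 → 0.0000 [wait]  ⇒ S*(4)=-
t_3: node(3,0) S=125.6483 payoff=0.0000 vs cont=3.4705 → 3.4705 [wait]  node(3,1) S=144.6234 payoff=0.0000 vs cont=0.5453 → 0.5453 [wait]  node(3,2) S=166.4642 payoff=0.0000 vs cont=0.0138 → 0.0138 [wait]  node(3,3) S=191.6033 payoff=0.0000 vs cont=0.0000 → 0.0000 [wait]  ⇒ S*(3)=-
t_2: node(2,0) S=134.8024 payoff=0.0000 vs cont=1.9783 → 1.9783 [wait]  node(2,1) S=155.1600 payoff=0.0000 vs cont=0.2745 → 0.2745 [wait]  node(2,2) S=178.5920 payoff=0.0000 vs cont=0.0067 → 0.0067 [wait]  ⇒ S*(2)=-
t_1: node(1,0) S=144.6234 payoff=0.0000 vs cont=1.1093 → 1.1093 [wait]  node(1,1) S=166.4642 payoff=0.0000 vs cont=0.1381 → 0.1381 [wait]  ⇒ S*(1)=-
t_0: node(0,0) S=155.1600 payoff=0.0000 vs cont=0.6140 → 0.6140 [wait]  ⇒ S*(0)=-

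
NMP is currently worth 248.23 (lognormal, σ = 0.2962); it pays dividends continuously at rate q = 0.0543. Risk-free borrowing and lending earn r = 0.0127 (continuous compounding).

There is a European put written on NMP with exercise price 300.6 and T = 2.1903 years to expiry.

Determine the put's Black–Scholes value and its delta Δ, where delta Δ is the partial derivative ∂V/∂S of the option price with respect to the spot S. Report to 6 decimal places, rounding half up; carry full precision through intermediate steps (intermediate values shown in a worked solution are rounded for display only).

price = 89.175604
Δ = -0.590173

σ√T = 0.2962·√2.1903 = 0.438366
d₁ = (ln(S/K) + (r−q+σ²/2)T) / (σ√T) = (ln(248.23/300.6) + (0.0127−0.0543+0.2962²/2)·2.1903) / 0.438366 = (-0.191425 + 0.004966) / 0.438366 = -0.425350
d₂ = d₁ − σ√T = -0.425350 − 0.438366 = -0.863716
e^{−rT} = 0.972567
e^{−qT} = 0.887867
N(−d₁) = 0.664709,  N(−d₂) = 0.806128
Put price V = K·e^{−rT}·N(−d₂) − S·e^{−qT}·N(−d₁) = 235.674326 − 146.498721 = 89.175604
Δ = −e^{−qT}·N(−d₁) = -0.590173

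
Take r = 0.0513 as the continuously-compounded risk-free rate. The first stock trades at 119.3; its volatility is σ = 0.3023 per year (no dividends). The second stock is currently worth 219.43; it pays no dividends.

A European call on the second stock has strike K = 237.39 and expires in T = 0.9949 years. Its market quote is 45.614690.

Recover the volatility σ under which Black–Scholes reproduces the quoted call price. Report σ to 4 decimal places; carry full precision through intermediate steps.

sigma = 0.5563

At σ = 0.5563 the Black–Scholes value reproduces the quote:
σ√T = 0.5563·√0.9949 = 0.554880
d₁ = (ln(S/K) + (r+σ²/2)T) / (σ√T) = (ln(219.43/237.39) + (0.0513+0.5563²/2)·0.9949) / 0.554880 = (-0.078671 + 0.204984) / 0.554880 = 0.227640
d₂ = d₁ − σ√T = 0.227640 − 0.554880 = -0.327239
e^{−rT} = 0.950242
N(d₁) = 0.590037,  N(d₂) = 0.371743
V = S·N(d₁) − K·e^{−rT}·N(d₂) = 129.471834 − 83.857144 = 45.614690 (the quoted price), and the Black–Scholes price is strictly increasing in σ, so σ is unique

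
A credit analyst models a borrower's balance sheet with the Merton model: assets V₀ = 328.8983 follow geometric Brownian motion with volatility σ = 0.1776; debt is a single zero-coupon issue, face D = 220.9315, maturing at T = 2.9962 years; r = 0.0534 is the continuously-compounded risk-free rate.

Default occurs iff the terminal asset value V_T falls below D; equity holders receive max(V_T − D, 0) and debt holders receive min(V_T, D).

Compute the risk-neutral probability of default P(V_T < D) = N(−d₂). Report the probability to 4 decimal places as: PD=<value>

Apply the equity-as-call identities (strike 220.9315, horizon 2.9962 years):
d₁ = [ln(V₀/D) + (r + σ²/2)T] / (σ√T)
   = [ln(328.8983/220.9315) + (0.0534 + 0.5·0.1776²)·2.9962] / (0.1776·√2.9962)
   = [0.397896 + 0.207250] / 0.307417 = 1.968483
d₂ = d₁ − σ√T = 1.968483 − 0.307417 = 1.661065
risk-neutral PD = N(−d₂) = N(-1.661065) = 0.048350

PD=0.0484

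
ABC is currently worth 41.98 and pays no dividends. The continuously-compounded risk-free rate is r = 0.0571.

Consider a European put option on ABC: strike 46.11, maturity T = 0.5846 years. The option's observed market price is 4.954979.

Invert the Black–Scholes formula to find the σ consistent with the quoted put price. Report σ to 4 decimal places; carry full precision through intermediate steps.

At σ = 0.2650 the Black–Scholes value reproduces the quote:
σ√T = 0.265·√0.5846 = 0.202617
d₁ = (ln(S/K) + (r+σ²/2)T) / (σ√T) = (ln(41.98/46.11) + (0.0571+0.265²/2)·0.5846) / 0.202617 = (-0.093837 + 0.053907) / 0.202617 = -0.197067
d₂ = d₁ − σ√T = -0.197067 − 0.202617 = -0.399684
e^{−rT} = 0.967170
N(−d₁) = 0.578113,  N(−d₂) = 0.655305
V = K·e^{−rT}·N(−d₂) − S·N(−d₁) = 29.224143 − 24.269163 = 4.954979 (the quoted price), and the Black–Scholes price is strictly increasing in σ, so σ is unique

sigma = 0.2650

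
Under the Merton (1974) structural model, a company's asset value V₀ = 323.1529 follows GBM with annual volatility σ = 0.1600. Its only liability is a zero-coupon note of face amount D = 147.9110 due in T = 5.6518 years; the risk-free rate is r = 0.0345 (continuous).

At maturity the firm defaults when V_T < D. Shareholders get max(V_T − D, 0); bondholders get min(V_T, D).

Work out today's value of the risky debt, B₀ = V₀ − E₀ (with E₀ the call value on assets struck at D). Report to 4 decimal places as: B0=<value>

B0=121.5872

With assets at 323.1529 and a single debt payment of 147.9110 at 5.6518 years:
d₁ = [ln(V₀/D) + (r + σ²/2)T] / (σ√T)
   = [ln(323.1529/147.9110) + (0.0345 + 0.5·0.1600²)·5.6518] / (0.1600·√5.6518)
   = [0.781515 + 0.267330] / 0.380376 = 2.757388
d₂ = d₁ − σ√T = 2.757388 − 0.380376 = 2.377012
N(d₁) = 0.997087,  N(d₂) = 0.991273,  e^(−rT) = 0.822845
E₀ = V₀·N(d₁) − D·e^(−rT)·N(d₂)
   = 323.1529·0.997087 − 147.9110·0.822845·0.991273 = 201.565721
B₀ = V₀ − E₀ = 323.1529 − 201.565721 = 121.587179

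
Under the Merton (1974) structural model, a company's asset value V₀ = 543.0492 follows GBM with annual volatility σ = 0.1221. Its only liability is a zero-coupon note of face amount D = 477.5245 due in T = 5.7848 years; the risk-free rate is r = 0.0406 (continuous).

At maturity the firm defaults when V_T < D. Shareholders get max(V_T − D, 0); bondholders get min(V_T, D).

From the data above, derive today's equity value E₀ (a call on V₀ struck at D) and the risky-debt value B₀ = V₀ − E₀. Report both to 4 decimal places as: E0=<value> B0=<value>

Equity is a call on the firm's assets struck at D = 477.5245:
d₁ = [ln(V₀/D) + (r + σ²/2)T] / (σ√T)
   = [ln(543.0492/477.5245) + (0.0406 + 0.5·0.1221²)·5.7848] / (0.1221·√5.7848)
   = [0.128584 + 0.277984] / 0.293670 = 1.384439
d₂ = d₁ − σ√T = 1.384439 − 0.293670 = 1.090769
N(d₁) = 0.916888,  N(d₂) = 0.862313,  e^(−rT) = 0.790679
E₀ = V₀·N(d₁) − D·e^(−rT)·N(d₂)
   = 543.0492·0.916888 − 477.5245·0.790679·0.862313 = 172.332977
B₀ = V₀ − E₀ = 543.0492 − 172.332977 = 370.716223

E0=172.3330 B0=370.7162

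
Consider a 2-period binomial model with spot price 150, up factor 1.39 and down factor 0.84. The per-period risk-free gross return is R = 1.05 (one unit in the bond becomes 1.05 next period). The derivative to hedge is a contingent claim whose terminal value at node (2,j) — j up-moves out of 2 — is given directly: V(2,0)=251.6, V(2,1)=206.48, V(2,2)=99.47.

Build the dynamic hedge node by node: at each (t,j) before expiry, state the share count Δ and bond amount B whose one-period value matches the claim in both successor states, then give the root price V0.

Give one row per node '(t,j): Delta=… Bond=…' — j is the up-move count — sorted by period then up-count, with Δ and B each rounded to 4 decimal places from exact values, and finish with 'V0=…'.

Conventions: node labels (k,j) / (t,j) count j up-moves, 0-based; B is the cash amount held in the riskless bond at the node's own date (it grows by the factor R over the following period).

Since d<R<u, set p* = (R−d)/(u−d) = 0.3818; price each node as the discounted p*-expectation of its children.
At maturity the claim pays: V(2,0)=251.6000, V(2,1)=206.4800, V(2,2)=99.4700
  t=1,j=0: stock 126.0000 → up 175.1400 (V=206.4800), down 105.8400 (V=251.6000). Price 223.2118; hedge Δ=-0.6511, bond B=305.2481.
  t=1,j=1: stock 208.5000 → up 289.8150 (V=99.4700), down 175.1400 (V=206.4800). Price 157.7349; hedge Δ=-0.9332, bond B=352.2985.
  t=0,j=0: stock 150.0000 → up 208.5000 (V=157.7349), down 126.0000 (V=223.2118). Price 188.7729; hedge Δ=-0.7937, bond B=307.8217.
Check: Δ(0,0)·S0 + B(0,0) = 188.7729 = V0.

(0,0): Delta=-0.7937 Bond=307.8217
(1,0): Delta=-0.6511 Bond=305.2481
(1,1): Delta=-0.9332 Bond=352.2985
V0=188.7729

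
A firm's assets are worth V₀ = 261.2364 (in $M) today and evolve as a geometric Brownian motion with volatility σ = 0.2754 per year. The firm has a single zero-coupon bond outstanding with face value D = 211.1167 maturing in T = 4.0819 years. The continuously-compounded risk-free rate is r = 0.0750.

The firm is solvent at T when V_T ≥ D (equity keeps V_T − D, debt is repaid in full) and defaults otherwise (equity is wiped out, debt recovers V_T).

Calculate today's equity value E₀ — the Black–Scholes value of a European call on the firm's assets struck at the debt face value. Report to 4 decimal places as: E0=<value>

Equity is a call on the firm's assets struck at D = 211.1167:
d₁ = [ln(V₀/D) + (r + σ²/2)T] / (σ√T)
   = [ln(261.2364/211.1167) + (0.0750 + 0.5·0.2754²)·4.0819] / (0.2754·√4.0819)
   = [0.213015 + 0.460939] / 0.556410 = 1.211253
d₂ = d₁ − σ√T = 1.211253 − 0.556410 = 0.654842
N(d₁) = 0.887101,  N(d₂) = 0.743715,  e^(−rT) = 0.736282
E₀ = V₀·N(d₁) − D·e^(−rT)·N(d₂)
   = 261.2364·0.887101 − 211.1167·0.736282·0.743715 = 116.138862

E0=116.1389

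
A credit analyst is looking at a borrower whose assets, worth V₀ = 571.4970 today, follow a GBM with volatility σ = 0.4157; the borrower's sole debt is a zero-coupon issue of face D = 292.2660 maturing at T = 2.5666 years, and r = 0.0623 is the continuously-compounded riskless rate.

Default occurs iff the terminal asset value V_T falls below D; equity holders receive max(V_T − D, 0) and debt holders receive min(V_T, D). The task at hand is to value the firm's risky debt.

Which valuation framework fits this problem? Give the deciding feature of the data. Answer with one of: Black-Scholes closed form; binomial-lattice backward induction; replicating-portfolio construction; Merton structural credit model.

framework: Merton structural credit model

Key observation: assets follow a GBM and default happens iff V_T < 292.2660; valuing claims on that split (equity as a call, risky debt as the residual) is the structural model's definition.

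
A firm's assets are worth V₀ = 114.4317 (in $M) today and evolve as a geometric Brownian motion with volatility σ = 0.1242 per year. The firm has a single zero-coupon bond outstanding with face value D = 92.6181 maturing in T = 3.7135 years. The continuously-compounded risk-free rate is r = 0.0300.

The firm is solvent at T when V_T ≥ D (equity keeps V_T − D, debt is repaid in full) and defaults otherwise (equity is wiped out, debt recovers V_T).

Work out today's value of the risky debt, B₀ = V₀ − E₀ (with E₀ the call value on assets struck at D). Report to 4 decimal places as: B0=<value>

With assets at 114.4317 and a single debt payment of 92.6181 at 3.7135 years:
d₁ = [ln(V₀/D) + (r + σ²/2)T] / (σ√T)
   = [ln(114.4317/92.6181) + (0.0300 + 0.5·0.1242²)·3.7135] / (0.1242·√3.7135)
   = [0.211494 + 0.140047] / 0.239339 = 1.468796
d₂ = d₁ − σ√T = 1.468796 − 0.239339 = 1.229457
N(d₁) = 0.929056,  N(d₂) = 0.890550,  e^(−rT) = 0.894576
E₀ = V₀·N(d₁) − D·e^(−rT)·N(d₂)
   = 114.4317·0.929056 − 92.6181·0.894576·0.890550 = 32.527872
B₀ = V₀ − E₀ = 114.4317 − 32.527872 = 81.903828

B0=81.9038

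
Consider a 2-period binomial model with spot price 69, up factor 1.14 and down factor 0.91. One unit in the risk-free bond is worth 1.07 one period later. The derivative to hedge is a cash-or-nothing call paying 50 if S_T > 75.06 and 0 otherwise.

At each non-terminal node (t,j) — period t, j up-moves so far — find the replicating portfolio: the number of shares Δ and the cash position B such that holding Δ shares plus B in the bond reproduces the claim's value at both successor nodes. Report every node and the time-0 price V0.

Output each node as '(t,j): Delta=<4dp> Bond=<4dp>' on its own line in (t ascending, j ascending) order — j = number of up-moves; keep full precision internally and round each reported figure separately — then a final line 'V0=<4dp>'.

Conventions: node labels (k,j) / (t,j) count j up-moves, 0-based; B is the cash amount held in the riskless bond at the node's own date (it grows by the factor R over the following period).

Arbitrage-free pricing uses the up-move probability p* = (R−d)/(u−d) = 0.6957, discounting each step at R = 1.07.
Expiry values: V(2,0)=0.0000, V(2,1)=0.0000, V(2,2)=50.0000
  t=1,j=0: stock 62.7900 → up 71.5806 (V=0.0000), down 57.1389 (V=0.0000). Price 0.0000; hedge Δ=0.0000, bond B=0.0000.
  t=1,j=1: stock 78.6600 → up 89.6724 (V=50.0000), down 71.5806 (V=0.0000). Price 32.5071; hedge Δ=2.7637, bond B=-184.8842.
  t=0,j=0: stock 69.0000 → up 78.6600 (V=32.5071), down 62.7900 (V=0.0000). Price 21.1342; hedge Δ=2.0483, bond B=-120.2010.
Check: Δ(0,0)·S0 + B(0,0) = 21.1342 = V0.

(0,0): Delta=2.0483 Bond=-120.2010
(1,0): Delta=0.0000 Bond=0.0000
(1,1): Delta=2.7637 Bond=-184.8842
V0=21.1342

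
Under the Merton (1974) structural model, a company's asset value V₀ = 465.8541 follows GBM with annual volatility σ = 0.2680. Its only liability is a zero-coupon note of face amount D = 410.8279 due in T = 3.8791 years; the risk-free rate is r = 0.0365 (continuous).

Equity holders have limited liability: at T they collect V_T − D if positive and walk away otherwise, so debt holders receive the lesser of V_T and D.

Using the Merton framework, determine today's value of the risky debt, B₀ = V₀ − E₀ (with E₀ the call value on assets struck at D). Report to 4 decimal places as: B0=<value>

Work the structural quantities from V₀ = 465.8541 against face 410.8279:
d₁ = [ln(V₀/D) + (r + σ²/2)T] / (σ√T)
   = [ln(465.8541/410.8279) + (0.0365 + 0.5·0.2680²)·3.8791] / (0.2680·√3.8791)
   = [0.125698 + 0.280893] / 0.527838 = 0.770297
d₂ = d₁ − σ√T = 0.770297 − 0.527838 = 0.242459
N(d₁) = 0.779438,  N(d₂) = 0.595788,  e^(−rT) = 0.867980
E₀ = V₀·N(d₁) − D·e^(−rT)·N(d₂)
   = 465.8541·0.779438 − 410.8279·0.867980·0.595788 = 150.652314
B₀ = V₀ − E₀ = 465.8541 − 150.652314 = 315.201786

B0=315.2018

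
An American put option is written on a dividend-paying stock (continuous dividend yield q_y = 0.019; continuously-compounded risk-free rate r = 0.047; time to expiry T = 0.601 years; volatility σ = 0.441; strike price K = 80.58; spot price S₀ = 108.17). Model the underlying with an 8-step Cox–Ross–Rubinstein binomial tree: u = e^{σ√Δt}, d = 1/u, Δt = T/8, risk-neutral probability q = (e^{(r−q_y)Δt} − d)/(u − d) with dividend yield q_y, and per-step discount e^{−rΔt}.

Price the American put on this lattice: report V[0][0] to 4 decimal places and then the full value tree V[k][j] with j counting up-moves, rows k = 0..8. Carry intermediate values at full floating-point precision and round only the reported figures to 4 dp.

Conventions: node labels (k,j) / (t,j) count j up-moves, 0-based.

price = 3.0701
tree:
3.0701
4.8025 1.2048
7.3444 2.0677 0.2733
10.9251 3.4963 0.5260 0.0000
15.7024 5.7995 1.0121 0.0000 0.0000
21.6166 9.3731 1.9477 0.0000 0.0000 0.0000
28.2032 14.5980 3.7481 0.0000 0.0000 0.0000 0.0000
34.1665 21.4737 7.2126 0.0000 0.0000 0.0000 0.0000 0.0000
39.4509 28.2032 13.8796 0.0000 0.0000 0.0000 0.0000 0.0000 0.0000

params: Δt=0.07512 u=1.12848 d=0.88615 q=0.47851 e^(-rΔt)=0.99648
t_8 payoffs: 39.4509 28.2032 13.8796 0.0000 0.0000 0.0000 0.0000 0.0000 0.0000
k=7: node(7,0) S=46.4135 payoff=34.1665 vs cont=33.9487 → 34.1665 [stop]  node(7,1) S=59.1063 payoff=21.4737 vs cont=21.2740 → 21.4737 [stop]  node(7,2) S=75.2702 payoff=5.3098 vs cont=7.2126 → 7.2126 [wait]  node(7,3) S=95.8544 payoff=0.0000 vs cont=0.0000 → 0.0000 [wait]  node(7,4) S=122.0679 payoff=0.0000 vs cont=0.0000 → 0.0000 [wait]  node(7,5) S=155.4500 payoff=0.0000 vs cont=0.0000 → 0.0000 [wait]  node(7,6) S=197.9612 payoff=0.0000 vs cont=0.0000 → 0.0000 [wait]  node(7,7) S=252.0980 payoff=0.0000 vs cont=0.0000 → 0.0000 [wait]
k=6: node(6,0) S=52.3768 payoff=28.2032 vs cont=27.9939 → 28.2032 [stop]  node(6,1) S=66.7004 payoff=13.8796 vs cont=14.5980 → 14.5980 [wait]  node(6,2) S=84.9410 payoff=0.0000 vs cont=3.7481 → 3.7481 [wait]  node(6,3) S=108.1700 payoff=0.0000 vs cont=0.0000 → 0.0000 [wait]  node(6,4) S=137.7514 payoff=0.0000 vs cont=0.0000 → 0.0000 [wait]  node(6,5) S=175.4226 payoff=0.0000 vs cont=0.0000 → 0.0000 [wait]  node(6,6) S=223.3957 payoff=0.0000 vs cont=0.0000 → 0.0000 [wait]
k=5: node(5,0) S=59.1063 payoff=21.4737 vs cont=21.6166 → 21.6166 [wait]  node(5,1) S=75.2702 payoff=5.3098 vs cont=9.3731 → 9.3731 [wait]  node(5,2) S=95.8544 payoff=0.0000 vs cont=1.9477 → 1.9477 [wait]  node(5,3) S=122.0679 payoff=0.0000 vs cont=0.0000 → 0.0000 [wait]  node(5,4) S=155.4500 payoff=0.0000 vs cont=0.0000 → 0.0000 [wait]  node(5,5) S=197.9612 payoff=0.0000 vs cont=0.0000 → 0.0000 [wait]
k=4: node(4,0) S=66.7004 payoff=13.8796 vs cont=15.7024 → 15.7024 [wait]  node(4,1) S=84.9410 payoff=0.0000 vs cont=5.7995 → 5.7995 [wait]  node(4,2) S=108.1700 payoff=0.0000 vs cont=1.0121 → 1.0121 [wait]  node(4,3) S=137.7514 payoff=0.0000 vs cont=0.0000 → 0.0000 [wait]  node(4,4) S=175.4226 payoff=0.0000 vs cont=0.0000 → 0.0000 [wait]
k=3: node(3,0) S=75.2702 payoff=5.3098 vs cont=10.9251 → 10.9251 [wait]  node(3,1) S=95.8544 payoff=0.0000 vs cont=3.4963 → 3.4963 [wait]  node(3,2) S=122.0679 payoff=0.0000 vs cont=0.5260 → 0.5260 [wait]  node(3,3) S=155.4500 payoff=0.0000 vs cont=0.0000 → 0.0000 [wait]
k=2: node(2,0) S=84.9410 payoff=0.0000 vs cont=7.3444 → 7.3444 [wait]  node(2,1) S=108.1700 payoff=0.0000 vs cont=2.0677 → 2.0677 [wait]  node(2,2) S=137.7514 payoff=0.0000 vs cont=0.2733 → 0.2733 [wait]
k=1: node(1,0) S=95.8544 payoff=0.0000 vs cont=4.8025 → 4.8025 [wait]  node(1,1) S=122.0679 payoff=0.0000 vs cont=1.2048 → 1.2048 [wait]
k=0: node(0,0) S=108.1700 payoff=0.0000 vs cont=3.0701 → 3.0701 [wait]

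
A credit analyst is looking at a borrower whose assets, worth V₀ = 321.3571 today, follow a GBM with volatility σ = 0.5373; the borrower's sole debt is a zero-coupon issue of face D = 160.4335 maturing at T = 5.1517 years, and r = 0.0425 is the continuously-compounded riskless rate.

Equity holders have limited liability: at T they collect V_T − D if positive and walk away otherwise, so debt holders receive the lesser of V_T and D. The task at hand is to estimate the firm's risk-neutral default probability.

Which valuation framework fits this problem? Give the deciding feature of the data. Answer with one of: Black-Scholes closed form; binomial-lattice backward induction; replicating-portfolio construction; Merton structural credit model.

framework: Merton structural credit model

Key observation: with the firm-asset dynamics (V₀ = 321.3571) and a single zero-coupon liability of face 160.4335 given, debt value, spread, and default probability all derive from the option view of the balance sheet.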